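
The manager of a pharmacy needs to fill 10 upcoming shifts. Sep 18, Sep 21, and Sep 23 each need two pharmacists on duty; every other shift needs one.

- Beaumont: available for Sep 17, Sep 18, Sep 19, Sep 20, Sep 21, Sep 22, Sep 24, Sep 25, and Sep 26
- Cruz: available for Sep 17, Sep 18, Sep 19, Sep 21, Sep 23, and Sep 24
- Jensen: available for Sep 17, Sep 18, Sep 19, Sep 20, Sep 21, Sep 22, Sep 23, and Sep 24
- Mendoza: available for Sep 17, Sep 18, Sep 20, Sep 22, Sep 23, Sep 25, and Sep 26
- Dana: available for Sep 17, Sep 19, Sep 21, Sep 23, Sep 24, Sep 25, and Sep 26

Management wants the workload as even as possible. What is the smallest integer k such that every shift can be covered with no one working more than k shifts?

With 5 pharmacists and 13 worker-slots to fill, someone must work at least ⌈13/5⌉ = 3 shifts, so k ≥ 3.
k = 3 works: Sep 17→Cruz, Sep 18→Jensen+Mendoza, Sep 19→Cruz, Sep 20→Beaumont, Sep 21→Jensen+Dana, Sep 22→Beaumont, Sep 23→Jensen+Mendoza, Sep 24→Cruz, Sep 25→Beaumont, Sep 26→Mendoza.
Loads: Beaumont 3, Cruz 3, Jensen 3, Mendoza 3, Dana 1 — all ≤ 3.

3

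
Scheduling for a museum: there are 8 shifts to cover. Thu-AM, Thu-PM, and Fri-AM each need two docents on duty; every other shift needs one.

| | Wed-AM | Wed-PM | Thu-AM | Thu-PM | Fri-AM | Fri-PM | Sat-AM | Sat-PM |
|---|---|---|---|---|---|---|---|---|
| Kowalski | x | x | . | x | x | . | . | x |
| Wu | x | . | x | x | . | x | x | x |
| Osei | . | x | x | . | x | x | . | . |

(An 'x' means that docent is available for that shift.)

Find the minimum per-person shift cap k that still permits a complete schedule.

With 3 docents and 11 worker-slots to fill, someone must work at least ⌈11/3⌉ = 4 shifts, so k ≥ 4.
k = 4 works: Wed-AM→Kowalski, Wed-PM→Kowalski, Thu-AM→Wu+Osei, Thu-PM→Kowalski+Wu, Fri-AM→Kowalski+Osei, Fri-PM→Osei, Sat-AM→Wu, Sat-PM→Wu.
Loads: Kowalski 4, Wu 4, Osei 3 — all ≤ 4.

4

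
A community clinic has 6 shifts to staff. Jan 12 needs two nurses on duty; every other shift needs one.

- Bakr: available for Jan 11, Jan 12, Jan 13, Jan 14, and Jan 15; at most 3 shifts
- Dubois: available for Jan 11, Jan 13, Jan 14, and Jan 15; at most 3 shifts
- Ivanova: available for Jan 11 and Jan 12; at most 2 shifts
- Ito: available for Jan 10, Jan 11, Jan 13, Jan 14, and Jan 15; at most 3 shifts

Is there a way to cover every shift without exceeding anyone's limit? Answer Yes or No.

Jan 10 can only be covered by Ito, so that assignment is forced.
Jan 12 can only be covered by Bakr and Ivanova, so that assignment is forced.
One valid schedule: Jan 10→Ito, Jan 11→Dubois, Jan 12→Bakr+Ivanova, Jan 13→Bakr, Jan 14→Bakr, Jan 15→Dubois.
Loads: Bakr 3/3, Dubois 2/3, Ivanova 1/2, Ito 1/3 — all within limits.

Yes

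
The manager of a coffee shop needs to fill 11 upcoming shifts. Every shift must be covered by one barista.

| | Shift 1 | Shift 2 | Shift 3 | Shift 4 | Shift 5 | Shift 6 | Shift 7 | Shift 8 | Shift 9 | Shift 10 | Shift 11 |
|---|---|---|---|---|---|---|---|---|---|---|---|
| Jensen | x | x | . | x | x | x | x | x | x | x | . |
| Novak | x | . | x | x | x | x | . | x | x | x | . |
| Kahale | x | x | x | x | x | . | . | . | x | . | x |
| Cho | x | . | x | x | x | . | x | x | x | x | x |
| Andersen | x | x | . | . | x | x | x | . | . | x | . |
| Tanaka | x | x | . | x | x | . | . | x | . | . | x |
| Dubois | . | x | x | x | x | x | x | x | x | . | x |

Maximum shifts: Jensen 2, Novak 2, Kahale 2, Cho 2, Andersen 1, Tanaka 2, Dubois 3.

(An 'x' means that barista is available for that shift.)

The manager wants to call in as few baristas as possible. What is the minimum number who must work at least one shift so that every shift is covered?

11 slots to fill and no one can take more than 3, so at least ⌈11/3⌉ = 4 baristas are needed.
Any 4 baristas together have capacity at most 3+2+2+2 = 9 < 11 slots, so 4 can never suffice.
Jensen, Novak, Kahale, Cho, and Dubois alone can cover everything: Shift 1→Novak, Shift 2→Jensen, Shift 3→Kahale, Shift 4→Dubois, Shift 5→Dubois, Shift 6→Jensen, Shift 7→Cho, Shift 8→Cho, Shift 9→Dubois, Shift 10→Novak, Shift 11→Kahale.

5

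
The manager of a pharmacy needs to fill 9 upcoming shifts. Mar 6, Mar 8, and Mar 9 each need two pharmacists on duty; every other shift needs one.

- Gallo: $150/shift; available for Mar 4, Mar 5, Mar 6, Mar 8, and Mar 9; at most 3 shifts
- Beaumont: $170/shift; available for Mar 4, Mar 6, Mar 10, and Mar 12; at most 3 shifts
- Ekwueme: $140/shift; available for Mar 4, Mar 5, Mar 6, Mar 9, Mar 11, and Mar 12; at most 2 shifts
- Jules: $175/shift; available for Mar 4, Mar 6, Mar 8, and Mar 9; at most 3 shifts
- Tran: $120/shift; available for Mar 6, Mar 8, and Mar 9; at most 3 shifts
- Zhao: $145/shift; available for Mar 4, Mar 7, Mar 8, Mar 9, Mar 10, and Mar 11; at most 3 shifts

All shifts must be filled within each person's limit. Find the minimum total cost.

$1695

Mar 7 can only be covered by Zhao, so that assignment is forced.
Picking the cheapest available pharmacist for each shift independently would cost $1635, but that ignores the shift limits.
An optimal schedule: Mar 4→Zhao, Mar 5→Ekwueme, Mar 6→Tran+Gallo, Mar 7→Zhao, Mar 8→Tran+Gallo, Mar 9→Tran+Gallo, Mar 10→Zhao, Mar 11→Ekwueme, Mar 12→Beaumont.
Total: 145 + 140 + 120 + 150 + 145 + 120 + 150 + 120 + 150 + 145 + 140 + 170 = $1695.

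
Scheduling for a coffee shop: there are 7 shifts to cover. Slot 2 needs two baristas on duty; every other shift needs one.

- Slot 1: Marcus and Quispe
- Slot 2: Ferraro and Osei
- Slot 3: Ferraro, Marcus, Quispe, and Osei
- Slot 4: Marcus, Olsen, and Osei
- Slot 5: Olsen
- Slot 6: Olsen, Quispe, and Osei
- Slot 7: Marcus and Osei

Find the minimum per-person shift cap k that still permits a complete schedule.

With 5 baristas and 8 worker-slots to fill, someone must work at least ⌈8/5⌉ = 2 shifts, so k ≥ 2.
k = 2 works: Slot 1→Marcus, Slot 2→Ferraro+Osei, Slot 3→Ferraro, Slot 4→Olsen, Slot 5→Olsen, Slot 6→Quispe, Slot 7→Marcus.
Loads: Ferraro 2, Marcus 2, Olsen 2, Quispe 1, Osei 1 — all ≤ 2.

2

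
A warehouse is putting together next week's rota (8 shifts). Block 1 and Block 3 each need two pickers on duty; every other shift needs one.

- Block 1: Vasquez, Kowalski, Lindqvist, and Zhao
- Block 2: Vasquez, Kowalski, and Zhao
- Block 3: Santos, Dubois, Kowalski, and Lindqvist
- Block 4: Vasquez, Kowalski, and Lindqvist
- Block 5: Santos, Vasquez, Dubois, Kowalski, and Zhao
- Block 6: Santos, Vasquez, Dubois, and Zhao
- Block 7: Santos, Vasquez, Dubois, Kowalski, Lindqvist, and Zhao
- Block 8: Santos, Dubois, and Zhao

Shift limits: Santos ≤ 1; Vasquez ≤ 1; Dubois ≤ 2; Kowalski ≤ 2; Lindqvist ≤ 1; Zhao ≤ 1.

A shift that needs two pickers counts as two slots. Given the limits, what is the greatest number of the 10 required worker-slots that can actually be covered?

8

Total capacity across all pickers is 1+1+2+2+1+1 = 8, and 10 slots are needed, so at most 8 can be filled.
An assignment achieving 8: Block 1→Kowalski+Lindqvist, Block 2→Vasquez, Block 3→Dubois, Block 4→Kowalski, Block 5→Zhao, Block 6→Dubois, Block 8→Santos.
Loads: Santos 1/1, Vasquez 1/1, Dubois 2/2, Kowalski 2/2, Lindqvist 1/1, Zhao 1/1.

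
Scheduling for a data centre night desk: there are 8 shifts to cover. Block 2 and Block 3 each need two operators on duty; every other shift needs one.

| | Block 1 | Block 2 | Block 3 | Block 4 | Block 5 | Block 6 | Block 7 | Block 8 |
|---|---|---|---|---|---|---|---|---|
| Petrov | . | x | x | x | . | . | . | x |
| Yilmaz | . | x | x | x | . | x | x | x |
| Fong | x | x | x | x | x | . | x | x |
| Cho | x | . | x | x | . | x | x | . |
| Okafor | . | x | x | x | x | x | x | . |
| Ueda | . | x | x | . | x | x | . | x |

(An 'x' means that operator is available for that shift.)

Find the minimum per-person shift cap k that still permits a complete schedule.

2

With 6 operators and 10 worker-slots to fill, someone must work at least ⌈10/6⌉ = 2 shifts, so k ≥ 2.
k = 2 works: Block 1→Fong, Block 2→Okafor+Ueda, Block 3→Cho+Okafor, Block 4→Petrov, Block 5→Fong, Block 6→Yilmaz, Block 7→Yilmaz, Block 8→Petrov.
Loads: Petrov 2, Yilmaz 2, Fong 2, Cho 1, Okafor 2, Ueda 1 — all ≤ 2.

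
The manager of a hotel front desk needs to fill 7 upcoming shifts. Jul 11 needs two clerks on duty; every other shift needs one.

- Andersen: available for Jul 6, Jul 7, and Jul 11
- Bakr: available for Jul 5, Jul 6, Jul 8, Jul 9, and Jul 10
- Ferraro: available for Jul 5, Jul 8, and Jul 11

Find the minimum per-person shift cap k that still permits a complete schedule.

With 3 clerks and 8 worker-slots to fill, someone must work at least ⌈8/3⌉ = 3 shifts, so k ≥ 3.
k = 3 works: Jul 5→Bakr, Jul 6→Andersen, Jul 7→Andersen, Jul 8→Ferraro, Jul 9→Bakr, Jul 10→Bakr, Jul 11→Andersen+Ferraro.
Loads: Andersen 3, Bakr 3, Ferraro 2 — all ≤ 3.

3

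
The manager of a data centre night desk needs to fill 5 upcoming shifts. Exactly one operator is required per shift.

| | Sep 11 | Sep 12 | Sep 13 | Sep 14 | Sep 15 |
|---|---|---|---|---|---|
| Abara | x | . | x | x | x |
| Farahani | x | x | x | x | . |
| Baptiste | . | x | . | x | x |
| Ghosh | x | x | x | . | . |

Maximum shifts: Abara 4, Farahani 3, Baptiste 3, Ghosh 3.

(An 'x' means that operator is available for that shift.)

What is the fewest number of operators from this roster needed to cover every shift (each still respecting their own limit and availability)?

5 slots to fill and no one can take more than 4, so at least ⌈5/4⌉ = 2 operators are needed.
Abara and Farahani alone can cover everything: Sep 11→Abara, Sep 12→Farahani, Sep 13→Abara, Sep 14→Abara, Sep 15→Abara.

2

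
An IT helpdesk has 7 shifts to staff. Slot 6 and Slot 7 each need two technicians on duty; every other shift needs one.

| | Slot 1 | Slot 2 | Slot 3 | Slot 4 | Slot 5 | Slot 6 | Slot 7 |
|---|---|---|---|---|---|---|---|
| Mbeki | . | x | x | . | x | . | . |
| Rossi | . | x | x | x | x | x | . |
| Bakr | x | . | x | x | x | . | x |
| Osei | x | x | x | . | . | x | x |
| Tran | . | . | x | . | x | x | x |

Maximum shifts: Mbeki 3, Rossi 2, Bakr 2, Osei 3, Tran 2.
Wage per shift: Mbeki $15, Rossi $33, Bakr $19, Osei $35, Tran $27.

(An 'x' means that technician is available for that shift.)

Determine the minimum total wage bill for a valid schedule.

$203

Picking the cheapest available technician for each shift independently would cost $189, but that ignores the shift limits.
An optimal schedule: Slot 1→Bakr, Slot 2→Mbeki, Slot 3→Mbeki, Slot 4→Rossi, Slot 5→Mbeki, Slot 6→Tran+Rossi, Slot 7→Bakr+Tran.
Total: 19 + 15 + 15 + 33 + 15 + 27 + 33 + 19 + 27 = $203.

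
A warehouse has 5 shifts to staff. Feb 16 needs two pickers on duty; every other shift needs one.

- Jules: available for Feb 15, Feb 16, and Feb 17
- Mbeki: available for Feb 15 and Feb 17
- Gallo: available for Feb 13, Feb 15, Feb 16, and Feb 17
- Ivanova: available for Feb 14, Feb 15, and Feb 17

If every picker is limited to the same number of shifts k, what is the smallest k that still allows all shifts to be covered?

2

With 4 pickers and 6 worker-slots to fill, someone must work at least ⌈6/4⌉ = 2 shifts, so k ≥ 2.
k = 2 works: Feb 13→Gallo, Feb 14→Ivanova, Feb 15→Jules, Feb 16→Jules+Gallo, Feb 17→Mbeki.
Loads: Jules 2, Mbeki 1, Gallo 2, Ivanova 1 — all ≤ 2.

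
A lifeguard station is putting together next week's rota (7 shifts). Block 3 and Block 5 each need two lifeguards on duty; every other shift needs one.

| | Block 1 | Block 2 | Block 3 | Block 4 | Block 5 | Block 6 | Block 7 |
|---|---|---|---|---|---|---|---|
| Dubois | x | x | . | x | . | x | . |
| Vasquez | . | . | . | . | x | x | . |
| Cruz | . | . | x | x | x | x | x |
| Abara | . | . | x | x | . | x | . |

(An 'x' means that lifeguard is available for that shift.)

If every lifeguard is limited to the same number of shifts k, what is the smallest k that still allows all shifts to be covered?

3

With 4 lifeguards and 9 worker-slots to fill, someone must work at least ⌈9/4⌉ = 3 shifts, so k ≥ 3.
k = 3 works: Block 1→Dubois, Block 2→Dubois, Block 3→Cruz+Abara, Block 4→Dubois, Block 5→Vasquez+Cruz, Block 6→Vasquez, Block 7→Cruz.
Loads: Dubois 3, Vasquez 2, Cruz 3, Abara 1 — all ≤ 3.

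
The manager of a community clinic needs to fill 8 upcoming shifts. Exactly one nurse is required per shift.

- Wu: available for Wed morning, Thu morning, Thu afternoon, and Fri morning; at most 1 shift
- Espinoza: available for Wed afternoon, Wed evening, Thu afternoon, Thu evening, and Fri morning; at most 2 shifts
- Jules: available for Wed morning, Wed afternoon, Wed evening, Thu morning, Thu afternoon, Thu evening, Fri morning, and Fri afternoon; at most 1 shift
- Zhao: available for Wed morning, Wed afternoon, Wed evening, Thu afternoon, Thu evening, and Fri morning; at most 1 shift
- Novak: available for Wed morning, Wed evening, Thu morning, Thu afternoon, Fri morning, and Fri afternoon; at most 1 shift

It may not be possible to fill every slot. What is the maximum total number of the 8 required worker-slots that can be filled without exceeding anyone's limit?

6

Total capacity across all nurses is 1+2+1+1+1 = 6, and 8 slots are needed, so at most 6 can be filled.
An assignment achieving 6: Wed morning→Zhao, Wed afternoon→Espinoza, Wed evening→Novak, Thu morning→Wu, Thu evening→Espinoza, Fri afternoon→Jules.
Loads: Wu 1/1, Espinoza 2/2, Jules 1/1, Zhao 1/1, Novak 1/1.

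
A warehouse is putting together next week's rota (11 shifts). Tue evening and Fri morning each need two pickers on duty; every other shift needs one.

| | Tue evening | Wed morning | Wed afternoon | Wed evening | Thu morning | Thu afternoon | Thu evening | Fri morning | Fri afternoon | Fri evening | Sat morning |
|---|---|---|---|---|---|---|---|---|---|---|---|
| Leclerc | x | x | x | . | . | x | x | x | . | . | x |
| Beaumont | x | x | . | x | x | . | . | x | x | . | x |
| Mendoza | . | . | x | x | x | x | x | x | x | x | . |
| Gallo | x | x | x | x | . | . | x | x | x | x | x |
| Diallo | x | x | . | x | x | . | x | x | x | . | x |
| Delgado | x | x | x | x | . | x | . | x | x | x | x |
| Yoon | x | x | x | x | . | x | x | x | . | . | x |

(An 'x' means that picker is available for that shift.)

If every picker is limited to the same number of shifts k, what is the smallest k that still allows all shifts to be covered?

2

With 7 pickers and 13 worker-slots to fill, someone must work at least ⌈13/7⌉ = 2 shifts, so k ≥ 2.
k = 2 works: Tue evening→Diallo+Delgado, Wed morning→Gallo, Wed afternoon→Leclerc, Wed evening→Gallo, Thu morning→Beaumont, Thu afternoon→Leclerc, Thu evening→Mendoza, Fri morning→Delgado+Yoon, Fri afternoon→Beaumont, Fri evening→Mendoza, Sat morning→Diallo.
Loads: Leclerc 2, Beaumont 2, Mendoza 2, Gallo 2, Diallo 2, Delgado 2, Yoon 1 — all ≤ 2.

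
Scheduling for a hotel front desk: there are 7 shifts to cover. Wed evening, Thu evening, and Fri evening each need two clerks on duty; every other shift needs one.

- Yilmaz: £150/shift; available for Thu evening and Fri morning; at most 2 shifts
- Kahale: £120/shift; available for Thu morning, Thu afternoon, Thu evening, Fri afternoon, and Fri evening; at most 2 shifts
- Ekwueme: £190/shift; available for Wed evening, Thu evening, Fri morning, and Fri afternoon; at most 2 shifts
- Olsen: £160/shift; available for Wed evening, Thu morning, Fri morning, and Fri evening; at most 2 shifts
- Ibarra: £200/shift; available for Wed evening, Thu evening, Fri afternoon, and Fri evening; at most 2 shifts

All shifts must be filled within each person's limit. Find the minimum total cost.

Thu afternoon can only be covered by Kahale, so that assignment is forced.
Picking the cheapest available clerk for each shift independently would cost £1410, but that ignores the shift limits.
An optimal schedule: Wed evening→Ekwueme+Olsen, Thu morning→Kahale, Thu afternoon→Kahale, Thu evening→Yilmaz+Ibarra, Fri morning→Yilmaz, Fri afternoon→Ekwueme, Fri evening→Olsen+Ibarra.
Total: 190 + 160 + 120 + 120 + 150 + 200 + 150 + 190 + 160 + 200 = £1640.

£1640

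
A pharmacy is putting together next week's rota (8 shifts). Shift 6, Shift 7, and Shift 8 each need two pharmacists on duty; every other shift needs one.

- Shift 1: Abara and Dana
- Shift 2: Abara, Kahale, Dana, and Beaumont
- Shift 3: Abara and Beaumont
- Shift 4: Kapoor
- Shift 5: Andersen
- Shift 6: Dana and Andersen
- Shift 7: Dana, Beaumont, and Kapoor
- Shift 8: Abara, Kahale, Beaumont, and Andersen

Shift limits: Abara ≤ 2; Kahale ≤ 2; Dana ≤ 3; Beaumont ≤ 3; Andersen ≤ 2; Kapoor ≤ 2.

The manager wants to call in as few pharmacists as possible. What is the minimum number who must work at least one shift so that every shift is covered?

11 slots to fill and no one can take more than 3, so at least ⌈11/3⌉ = 4 pharmacists are needed.
Any 4 pharmacists together have capacity at most 3+3+2+2 = 10 < 11 slots, so 4 can never suffice.
Abara, Kahale, Dana, Andersen, and Kapoor alone can cover everything: Shift 1→Dana, Shift 2→Kahale, Shift 3→Abara, Shift 4→Kapoor, Shift 5→Andersen, Shift 6→Dana+Andersen, Shift 7→Dana+Kapoor, Shift 8→Abara+Kahale.

5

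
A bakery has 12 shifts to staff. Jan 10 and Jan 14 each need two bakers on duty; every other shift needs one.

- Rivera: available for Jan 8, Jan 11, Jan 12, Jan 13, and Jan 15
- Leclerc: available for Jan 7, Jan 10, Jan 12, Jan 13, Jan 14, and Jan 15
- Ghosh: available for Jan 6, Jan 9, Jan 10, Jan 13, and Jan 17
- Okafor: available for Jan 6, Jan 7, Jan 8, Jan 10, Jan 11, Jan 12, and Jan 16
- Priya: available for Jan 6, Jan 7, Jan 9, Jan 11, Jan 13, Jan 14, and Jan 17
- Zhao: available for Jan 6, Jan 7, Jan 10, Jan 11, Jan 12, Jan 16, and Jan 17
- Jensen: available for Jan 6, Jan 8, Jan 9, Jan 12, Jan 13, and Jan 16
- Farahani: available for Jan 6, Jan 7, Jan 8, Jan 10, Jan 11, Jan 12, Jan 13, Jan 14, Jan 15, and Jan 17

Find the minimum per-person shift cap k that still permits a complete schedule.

2

With 8 bakers and 14 worker-slots to fill, someone must work at least ⌈14/8⌉ = 2 shifts, so k ≥ 2.
k = 2 works: Jan 6→Priya, Jan 7→Leclerc, Jan 8→Rivera, Jan 9→Ghosh, Jan 10→Zhao+Farahani, Jan 11→Okafor, Jan 12→Zhao, Jan 13→Jensen, Jan 14→Leclerc+Priya, Jan 15→Rivera, Jan 16→Okafor, Jan 17→Ghosh.
Loads: Rivera 2, Leclerc 2, Ghosh 2, Okafor 2, Priya 2, Zhao 2, Jensen 1, Farahani 1 — all ≤ 2.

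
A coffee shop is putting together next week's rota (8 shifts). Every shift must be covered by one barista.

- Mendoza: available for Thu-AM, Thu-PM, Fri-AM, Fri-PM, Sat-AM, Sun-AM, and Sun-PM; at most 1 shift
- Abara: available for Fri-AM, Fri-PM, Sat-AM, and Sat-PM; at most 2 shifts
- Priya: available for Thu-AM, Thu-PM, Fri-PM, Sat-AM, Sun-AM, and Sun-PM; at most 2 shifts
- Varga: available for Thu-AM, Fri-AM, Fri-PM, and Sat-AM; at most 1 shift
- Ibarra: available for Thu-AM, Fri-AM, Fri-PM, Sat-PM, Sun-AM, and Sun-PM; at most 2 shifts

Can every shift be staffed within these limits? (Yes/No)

One valid schedule: Thu-AM→Varga, Thu-PM→Mendoza, Fri-AM→Ibarra, Fri-PM→Ibarra, Sat-AM→Abara, Sat-PM→Abara, Sun-AM→Priya, Sun-PM→Priya.
Loads: Mendoza 1/1, Abara 2/2, Priya 2/2, Varga 1/1, Ibarra 2/2 — all within limits.

Yes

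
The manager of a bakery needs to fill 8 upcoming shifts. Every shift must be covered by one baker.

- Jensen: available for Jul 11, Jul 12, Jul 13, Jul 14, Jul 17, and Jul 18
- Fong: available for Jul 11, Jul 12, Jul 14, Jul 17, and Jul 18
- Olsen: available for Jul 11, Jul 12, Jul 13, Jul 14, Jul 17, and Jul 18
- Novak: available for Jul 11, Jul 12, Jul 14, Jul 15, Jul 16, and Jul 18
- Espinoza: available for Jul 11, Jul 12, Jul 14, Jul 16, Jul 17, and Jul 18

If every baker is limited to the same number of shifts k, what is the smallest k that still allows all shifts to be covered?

With 5 bakers and 8 worker-slots to fill, someone must work at least ⌈8/5⌉ = 2 shifts, so k ≥ 2.
k = 2 works: Jul 11→Fong, Jul 12→Fong, Jul 13→Jensen, Jul 14→Olsen, Jul 15→Novak, Jul 16→Novak, Jul 17→Jensen, Jul 18→Olsen.
Loads: Jensen 2, Fong 2, Olsen 2, Novak 2, Espinoza 0 — all ≤ 2.

2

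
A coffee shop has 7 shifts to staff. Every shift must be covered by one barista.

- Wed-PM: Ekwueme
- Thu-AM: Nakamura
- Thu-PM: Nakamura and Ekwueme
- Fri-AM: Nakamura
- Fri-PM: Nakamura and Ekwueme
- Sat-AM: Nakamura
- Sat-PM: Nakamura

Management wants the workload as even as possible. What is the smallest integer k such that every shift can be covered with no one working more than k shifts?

With 2 baristas and 7 worker-slots to fill, someone must work at least ⌈7/2⌉ = 4 shifts, so k ≥ 4.
k = 4 works: Wed-PM→Ekwueme, Thu-AM→Nakamura, Thu-PM→Ekwueme, Fri-AM→Nakamura, Fri-PM→Ekwueme, Sat-AM→Nakamura, Sat-PM→Nakamura.
Loads: Nakamura 4, Ekwueme 3 — all ≤ 4.

4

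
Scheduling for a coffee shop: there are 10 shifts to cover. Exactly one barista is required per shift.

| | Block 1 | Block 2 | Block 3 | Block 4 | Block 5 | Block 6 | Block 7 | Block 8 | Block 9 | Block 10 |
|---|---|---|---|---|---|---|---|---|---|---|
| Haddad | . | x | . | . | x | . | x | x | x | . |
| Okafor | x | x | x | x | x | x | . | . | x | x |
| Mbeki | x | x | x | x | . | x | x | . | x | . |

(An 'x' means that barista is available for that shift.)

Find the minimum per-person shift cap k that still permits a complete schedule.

4

With 3 baristas and 10 worker-slots to fill, someone must work at least ⌈10/3⌉ = 4 shifts, so k ≥ 4.
k = 4 works: Block 1→Okafor, Block 2→Haddad, Block 3→Okafor, Block 4→Okafor, Block 5→Haddad, Block 6→Mbeki, Block 7→Haddad, Block 8→Haddad, Block 9→Mbeki, Block 10→Okafor.
Loads: Haddad 4, Okafor 4, Mbeki 2 — all ≤ 4.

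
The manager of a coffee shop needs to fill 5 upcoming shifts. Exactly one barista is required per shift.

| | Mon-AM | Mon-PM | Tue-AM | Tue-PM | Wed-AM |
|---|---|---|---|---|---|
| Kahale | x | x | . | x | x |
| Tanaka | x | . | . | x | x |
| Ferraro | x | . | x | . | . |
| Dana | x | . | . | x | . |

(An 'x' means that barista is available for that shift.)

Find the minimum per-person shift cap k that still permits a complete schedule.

With 4 baristas and 5 worker-slots to fill, someone must work at least ⌈5/4⌉ = 2 shifts, so k ≥ 2.
k = 2 works: Mon-AM→Tanaka, Mon-PM→Kahale, Tue-AM→Ferraro, Tue-PM→Tanaka, Wed-AM→Kahale.
Loads: Kahale 2, Tanaka 2, Ferraro 1, Dana 0 — all ≤ 2.

2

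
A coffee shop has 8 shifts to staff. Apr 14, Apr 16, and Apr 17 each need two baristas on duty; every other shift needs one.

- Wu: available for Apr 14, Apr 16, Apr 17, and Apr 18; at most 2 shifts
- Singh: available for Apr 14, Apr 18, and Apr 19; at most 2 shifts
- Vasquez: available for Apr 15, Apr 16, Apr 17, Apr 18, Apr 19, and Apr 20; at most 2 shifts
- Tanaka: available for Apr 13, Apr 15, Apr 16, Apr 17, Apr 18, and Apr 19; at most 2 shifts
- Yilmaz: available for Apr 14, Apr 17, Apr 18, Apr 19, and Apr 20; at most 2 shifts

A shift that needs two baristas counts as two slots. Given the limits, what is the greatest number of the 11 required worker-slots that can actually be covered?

Total capacity across all baristas is 2+2+2+2+2 = 10, and 11 slots are needed, so at most 10 can be filled.
An assignment achieving 10: Apr 13→Tanaka, Apr 14→Wu+Singh, Apr 15→Vasquez, Apr 16→Wu+Tanaka, Apr 17→Yilmaz, Apr 18→Yilmaz, Apr 19→Singh, Apr 20→Vasquez.
Loads: Wu 2/2, Singh 2/2, Vasquez 2/2, Tanaka 2/2, Yilmaz 2/2.

10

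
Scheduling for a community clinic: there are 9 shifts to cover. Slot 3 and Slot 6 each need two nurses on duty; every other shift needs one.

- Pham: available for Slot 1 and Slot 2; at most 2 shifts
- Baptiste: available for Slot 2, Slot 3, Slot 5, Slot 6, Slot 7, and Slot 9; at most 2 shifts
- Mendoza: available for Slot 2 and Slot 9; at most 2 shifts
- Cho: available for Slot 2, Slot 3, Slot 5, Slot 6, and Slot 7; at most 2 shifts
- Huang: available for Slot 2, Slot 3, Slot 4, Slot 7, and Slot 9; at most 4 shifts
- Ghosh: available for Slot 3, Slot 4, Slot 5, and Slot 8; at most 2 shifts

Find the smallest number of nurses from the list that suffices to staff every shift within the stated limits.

11 slots to fill and no one can take more than 4, so at least ⌈11/4⌉ = 3 nurses are needed.
Any 4 nurses together have capacity at most 4+2+2+2 = 10 < 11 slots, so 4 can never suffice.
Pham, Baptiste, Cho, Huang, and Ghosh alone can cover everything: Slot 1→Pham, Slot 2→Pham, Slot 3→Huang+Ghosh, Slot 4→Huang, Slot 5→Cho, Slot 6→Baptiste+Cho, Slot 7→Huang, Slot 8→Ghosh, Slot 9→Baptiste.

5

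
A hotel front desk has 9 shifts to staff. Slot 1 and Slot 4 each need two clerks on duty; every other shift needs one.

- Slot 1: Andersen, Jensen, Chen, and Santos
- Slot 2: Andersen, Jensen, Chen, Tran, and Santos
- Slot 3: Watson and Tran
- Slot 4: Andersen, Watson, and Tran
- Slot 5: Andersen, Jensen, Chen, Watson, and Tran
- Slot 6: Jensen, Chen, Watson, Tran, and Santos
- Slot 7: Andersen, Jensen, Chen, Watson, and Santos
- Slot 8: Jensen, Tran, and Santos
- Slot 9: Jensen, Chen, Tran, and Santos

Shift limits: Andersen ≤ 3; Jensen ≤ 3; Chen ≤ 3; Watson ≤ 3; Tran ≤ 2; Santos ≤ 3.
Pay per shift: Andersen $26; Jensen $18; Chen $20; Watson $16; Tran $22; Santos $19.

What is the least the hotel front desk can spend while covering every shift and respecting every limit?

Picking the cheapest available clerk for each shift independently would cost $193, but that ignores the shift limits.
An optimal schedule: Slot 1→Santos+Chen, Slot 2→Jensen, Slot 3→Watson, Slot 4→Watson+Tran, Slot 5→Watson, Slot 6→Santos, Slot 7→Santos, Slot 8→Jensen, Slot 9→Jensen.
Total: 19 + 20 + 18 + 16 + 16 + 22 + 16 + 19 + 19 + 18 + 18 = $201.

$201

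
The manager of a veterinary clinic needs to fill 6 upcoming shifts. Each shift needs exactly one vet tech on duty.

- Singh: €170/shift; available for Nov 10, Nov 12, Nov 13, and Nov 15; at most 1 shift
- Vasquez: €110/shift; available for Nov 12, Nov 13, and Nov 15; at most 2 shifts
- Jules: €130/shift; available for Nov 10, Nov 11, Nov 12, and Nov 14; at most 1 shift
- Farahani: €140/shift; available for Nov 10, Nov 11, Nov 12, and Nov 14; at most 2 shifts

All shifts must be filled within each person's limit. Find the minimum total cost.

Picking the cheapest available vet tech for each shift independently would cost €720, but that ignores the shift limits.
An optimal schedule: Nov 10→Farahani, Nov 11→Jules, Nov 12→Vasquez, Nov 13→Singh, Nov 14→Farahani, Nov 15→Vasquez.
Total: 140 + 130 + 110 + 170 + 140 + 110 = €800.

€800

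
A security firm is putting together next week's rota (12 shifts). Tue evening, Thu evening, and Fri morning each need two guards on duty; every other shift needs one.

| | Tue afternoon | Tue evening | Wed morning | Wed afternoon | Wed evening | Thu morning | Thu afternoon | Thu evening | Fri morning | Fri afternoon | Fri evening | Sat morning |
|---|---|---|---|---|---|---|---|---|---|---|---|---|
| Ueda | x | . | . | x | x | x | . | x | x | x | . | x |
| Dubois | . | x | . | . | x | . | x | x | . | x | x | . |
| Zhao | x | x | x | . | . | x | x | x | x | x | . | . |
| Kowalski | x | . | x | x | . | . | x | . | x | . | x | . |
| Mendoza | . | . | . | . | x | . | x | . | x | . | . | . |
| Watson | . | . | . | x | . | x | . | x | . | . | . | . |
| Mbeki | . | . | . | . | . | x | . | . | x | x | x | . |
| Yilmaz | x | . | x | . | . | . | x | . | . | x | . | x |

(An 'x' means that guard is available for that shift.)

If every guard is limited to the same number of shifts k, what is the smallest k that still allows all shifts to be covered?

With 8 guards and 15 worker-slots to fill, someone must work at least ⌈15/8⌉ = 2 shifts, so k ≥ 2.
k = 2 works: Tue afternoon→Kowalski, Tue evening→Dubois+Zhao, Wed morning→Zhao, Wed afternoon→Ueda, Wed evening→Mendoza, Thu morning→Watson, Thu afternoon→Yilmaz, Thu evening→Dubois+Watson, Fri morning→Mendoza+Mbeki, Fri afternoon→Mbeki, Fri evening→Kowalski, Sat morning→Ueda.
Loads: Ueda 2, Dubois 2, Zhao 2, Kowalski 2, Mendoza 2, Watson 2, Mbeki 2, Yilmaz 1 — all ≤ 2.

2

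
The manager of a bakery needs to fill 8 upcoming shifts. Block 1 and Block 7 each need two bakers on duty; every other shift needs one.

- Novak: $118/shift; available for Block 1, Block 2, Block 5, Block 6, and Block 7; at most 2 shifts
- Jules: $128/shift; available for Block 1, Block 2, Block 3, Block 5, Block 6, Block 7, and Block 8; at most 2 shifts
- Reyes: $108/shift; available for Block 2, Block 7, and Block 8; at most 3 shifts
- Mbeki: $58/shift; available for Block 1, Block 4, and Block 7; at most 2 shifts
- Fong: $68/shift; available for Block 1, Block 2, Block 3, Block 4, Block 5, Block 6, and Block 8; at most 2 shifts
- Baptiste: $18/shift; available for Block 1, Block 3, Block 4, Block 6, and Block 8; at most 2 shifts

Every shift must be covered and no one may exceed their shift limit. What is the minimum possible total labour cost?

$730

Picking the cheapest available baker for each shift independently would cost $450, but that ignores the shift limits.
An optimal schedule: Block 1→Mbeki+Novak, Block 2→Reyes, Block 3→Baptiste, Block 4→Baptiste, Block 5→Fong, Block 6→Fong, Block 7→Mbeki+Reyes, Block 8→Reyes.
Total: 58 + 118 + 108 + 18 + 18 + 68 + 68 + 58 + 108 + 108 = $730.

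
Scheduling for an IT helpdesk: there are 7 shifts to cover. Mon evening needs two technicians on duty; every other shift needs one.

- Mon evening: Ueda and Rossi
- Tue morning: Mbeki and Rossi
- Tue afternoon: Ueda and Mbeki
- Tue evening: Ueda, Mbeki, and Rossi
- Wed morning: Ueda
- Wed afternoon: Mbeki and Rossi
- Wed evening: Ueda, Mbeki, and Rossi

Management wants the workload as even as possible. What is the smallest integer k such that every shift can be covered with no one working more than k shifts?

With 3 technicians and 8 worker-slots to fill, someone must work at least ⌈8/3⌉ = 3 shifts, so k ≥ 3.
k = 3 works: Mon evening→Ueda+Rossi, Tue morning→Mbeki, Tue afternoon→Ueda, Tue evening→Mbeki, Wed morning→Ueda, Wed afternoon→Mbeki, Wed evening→Rossi.
Loads: Ueda 3, Mbeki 3, Rossi 2 — all ≤ 3.

3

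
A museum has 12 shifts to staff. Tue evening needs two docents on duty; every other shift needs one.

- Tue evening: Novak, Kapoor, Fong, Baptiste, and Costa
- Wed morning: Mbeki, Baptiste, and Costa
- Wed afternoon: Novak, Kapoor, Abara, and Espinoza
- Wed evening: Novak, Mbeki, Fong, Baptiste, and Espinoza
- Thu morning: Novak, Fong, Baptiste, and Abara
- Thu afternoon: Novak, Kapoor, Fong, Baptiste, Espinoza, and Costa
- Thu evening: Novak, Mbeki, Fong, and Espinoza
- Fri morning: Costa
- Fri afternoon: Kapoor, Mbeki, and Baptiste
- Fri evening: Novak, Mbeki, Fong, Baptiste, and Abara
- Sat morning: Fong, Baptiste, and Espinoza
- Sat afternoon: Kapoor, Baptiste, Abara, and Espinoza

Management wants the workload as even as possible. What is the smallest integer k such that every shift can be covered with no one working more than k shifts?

2

With 8 docents and 13 worker-slots to fill, someone must work at least ⌈13/8⌉ = 2 shifts, so k ≥ 2.
k = 2 works: Tue evening→Baptiste+Costa, Wed morning→Mbeki, Wed afternoon→Novak, Wed evening→Fong, Thu morning→Novak, Thu afternoon→Espinoza, Thu evening→Mbeki, Fri morning→Costa, Fri afternoon→Kapoor, Fri evening→Baptiste, Sat morning→Fong, Sat afternoon→Kapoor.
Loads: Novak 2, Kapoor 2, Mbeki 2, Fong 2, Baptiste 2, Abara 0, Espinoza 1, Costa 2 — all ≤ 2.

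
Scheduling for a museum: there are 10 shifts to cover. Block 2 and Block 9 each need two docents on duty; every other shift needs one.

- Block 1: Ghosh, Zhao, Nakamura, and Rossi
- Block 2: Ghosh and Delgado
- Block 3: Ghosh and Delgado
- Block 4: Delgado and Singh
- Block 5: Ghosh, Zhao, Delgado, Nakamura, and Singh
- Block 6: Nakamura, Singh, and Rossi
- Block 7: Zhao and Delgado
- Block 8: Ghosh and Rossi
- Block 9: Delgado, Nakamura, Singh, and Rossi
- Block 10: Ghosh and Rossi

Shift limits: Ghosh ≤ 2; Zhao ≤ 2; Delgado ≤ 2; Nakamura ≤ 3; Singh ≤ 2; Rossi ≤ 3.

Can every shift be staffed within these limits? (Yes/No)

Block 2 can only be covered by Ghosh and Delgado, so that assignment is forced.
One valid schedule: Block 1→Zhao, Block 2→Ghosh+Delgado, Block 3→Ghosh, Block 4→Delgado, Block 5→Nakamura, Block 6→Nakamura, Block 7→Zhao, Block 8→Rossi, Block 9→Nakamura+Singh, Block 10→Rossi.
Loads: Ghosh 2/2, Zhao 2/2, Delgado 2/2, Nakamura 3/3, Singh 1/2, Rossi 2/3 — all within limits.

Yes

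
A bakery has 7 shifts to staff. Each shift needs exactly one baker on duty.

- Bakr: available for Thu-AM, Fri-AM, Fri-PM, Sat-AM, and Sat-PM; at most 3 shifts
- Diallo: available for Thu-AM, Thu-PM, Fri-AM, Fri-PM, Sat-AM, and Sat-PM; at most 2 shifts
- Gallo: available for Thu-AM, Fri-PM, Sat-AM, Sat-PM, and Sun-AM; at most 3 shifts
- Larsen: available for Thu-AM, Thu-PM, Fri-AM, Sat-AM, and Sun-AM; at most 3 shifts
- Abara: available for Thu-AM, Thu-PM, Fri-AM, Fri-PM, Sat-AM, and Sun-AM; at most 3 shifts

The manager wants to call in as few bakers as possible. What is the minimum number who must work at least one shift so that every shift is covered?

7 slots to fill and no one can take more than 3, so at least ⌈7/3⌉ = 3 bakers are needed.
Bakr, Diallo, and Gallo alone can cover everything: Thu-AM→Bakr, Thu-PM→Diallo, Fri-AM→Bakr, Fri-PM→Bakr, Sat-AM→Diallo, Sat-PM→Gallo, Sun-AM→Gallo.

3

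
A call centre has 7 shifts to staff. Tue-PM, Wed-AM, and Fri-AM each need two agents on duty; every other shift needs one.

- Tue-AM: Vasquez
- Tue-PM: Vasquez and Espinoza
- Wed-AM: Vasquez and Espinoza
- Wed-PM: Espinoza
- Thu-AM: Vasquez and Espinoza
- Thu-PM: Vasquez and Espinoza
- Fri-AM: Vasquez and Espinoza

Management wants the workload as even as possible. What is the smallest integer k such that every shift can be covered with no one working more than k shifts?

With 2 agents and 10 worker-slots to fill, someone must work at least ⌈10/2⌉ = 5 shifts, so k ≥ 5.
k = 5 works: Tue-AM→Vasquez, Tue-PM→Vasquez+Espinoza, Wed-AM→Vasquez+Espinoza, Wed-PM→Espinoza, Thu-AM→Vasquez, Thu-PM→Espinoza, Fri-AM→Vasquez+Espinoza.
Loads: Vasquez 5, Espinoza 5 — all ≤ 5.

5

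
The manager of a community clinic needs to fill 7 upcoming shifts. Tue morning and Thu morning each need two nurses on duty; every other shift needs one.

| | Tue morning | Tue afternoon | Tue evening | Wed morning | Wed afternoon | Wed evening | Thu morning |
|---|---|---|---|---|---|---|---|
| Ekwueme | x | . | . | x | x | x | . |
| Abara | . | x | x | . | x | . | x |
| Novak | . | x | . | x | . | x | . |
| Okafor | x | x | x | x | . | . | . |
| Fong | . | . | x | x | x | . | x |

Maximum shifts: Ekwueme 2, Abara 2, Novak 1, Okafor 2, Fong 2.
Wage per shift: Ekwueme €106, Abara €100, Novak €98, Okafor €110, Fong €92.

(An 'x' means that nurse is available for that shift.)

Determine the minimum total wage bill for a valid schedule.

Tue morning can only be covered by Ekwueme and Okafor, so that assignment is forced.
Thu morning can only be covered by Abara and Fong, so that assignment is forced.
Picking the cheapest available nurse for each shift independently would cost €880, but that ignores the shift limits.
An optimal schedule: Tue morning→Ekwueme+Okafor, Tue afternoon→Abara, Tue evening→Okafor, Wed morning→Novak, Wed afternoon→Fong, Wed evening→Ekwueme, Thu morning→Abara+Fong.
Total: 106 + 110 + 100 + 110 + 98 + 92 + 106 + 100 + 92 = €914.

€914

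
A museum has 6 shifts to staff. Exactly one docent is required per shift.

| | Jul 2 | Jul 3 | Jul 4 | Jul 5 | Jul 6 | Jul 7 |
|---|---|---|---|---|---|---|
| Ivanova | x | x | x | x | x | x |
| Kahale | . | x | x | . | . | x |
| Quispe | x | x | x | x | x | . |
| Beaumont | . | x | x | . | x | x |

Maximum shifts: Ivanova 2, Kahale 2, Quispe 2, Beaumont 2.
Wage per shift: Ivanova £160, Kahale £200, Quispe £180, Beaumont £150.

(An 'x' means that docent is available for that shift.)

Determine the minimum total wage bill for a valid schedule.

Picking the cheapest available docent for each shift independently would cost £920, but that ignores the shift limits.
An optimal schedule: Jul 2→Ivanova, Jul 3→Quispe, Jul 4→Quispe, Jul 5→Ivanova, Jul 6→Beaumont, Jul 7→Beaumont.
Total: 160 + 180 + 180 + 160 + 150 + 150 = £980.

£980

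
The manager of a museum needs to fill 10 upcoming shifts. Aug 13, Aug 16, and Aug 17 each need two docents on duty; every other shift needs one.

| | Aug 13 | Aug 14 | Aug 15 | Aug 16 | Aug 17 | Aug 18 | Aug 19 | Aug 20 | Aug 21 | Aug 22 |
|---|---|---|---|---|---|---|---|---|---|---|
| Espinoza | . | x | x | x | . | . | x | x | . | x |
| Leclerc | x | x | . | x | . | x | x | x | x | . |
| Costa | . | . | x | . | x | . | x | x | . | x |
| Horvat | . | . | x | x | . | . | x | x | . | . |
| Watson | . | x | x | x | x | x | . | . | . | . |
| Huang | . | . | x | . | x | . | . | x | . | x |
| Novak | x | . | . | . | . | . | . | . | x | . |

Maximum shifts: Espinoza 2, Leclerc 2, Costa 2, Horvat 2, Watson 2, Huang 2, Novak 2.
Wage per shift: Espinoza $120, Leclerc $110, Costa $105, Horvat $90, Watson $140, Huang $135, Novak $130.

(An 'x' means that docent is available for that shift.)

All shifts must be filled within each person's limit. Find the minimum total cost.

$1520

Aug 13 can only be covered by Leclerc and Novak, so that assignment is forced.
Picking the cheapest available docent for each shift independently would cost $1385, but that ignores the shift limits.
An optimal schedule: Aug 13→Leclerc+Novak, Aug 14→Espinoza, Aug 15→Horvat, Aug 16→Espinoza+Watson, Aug 17→Costa+Huang, Aug 18→Leclerc, Aug 19→Horvat, Aug 20→Huang, Aug 21→Novak, Aug 22→Costa.
Total: 110 + 130 + 120 + 90 + 120 + 140 + 105 + 135 + 110 + 90 + 135 + 130 + 105 = $1520.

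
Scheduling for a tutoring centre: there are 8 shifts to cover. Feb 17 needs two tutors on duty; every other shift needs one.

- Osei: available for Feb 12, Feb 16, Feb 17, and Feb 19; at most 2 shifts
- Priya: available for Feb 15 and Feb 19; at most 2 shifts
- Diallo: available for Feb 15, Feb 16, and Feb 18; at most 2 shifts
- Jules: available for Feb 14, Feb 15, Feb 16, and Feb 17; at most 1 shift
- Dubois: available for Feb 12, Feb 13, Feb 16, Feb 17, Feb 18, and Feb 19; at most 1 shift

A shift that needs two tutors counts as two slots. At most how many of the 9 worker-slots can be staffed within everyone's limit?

8

Total capacity across all tutors is 2+2+2+1+1 = 8, and 9 slots are needed, so at most 8 can be filled.
An assignment achieving 8: Feb 12→Osei, Feb 13→Dubois, Feb 14→Jules, Feb 15→Priya, Feb 16→Diallo, Feb 17→Osei, Feb 18→Diallo, Feb 19→Priya.
Loads: Osei 2/2, Priya 2/2, Diallo 2/2, Jules 1/1, Dubois 1/1.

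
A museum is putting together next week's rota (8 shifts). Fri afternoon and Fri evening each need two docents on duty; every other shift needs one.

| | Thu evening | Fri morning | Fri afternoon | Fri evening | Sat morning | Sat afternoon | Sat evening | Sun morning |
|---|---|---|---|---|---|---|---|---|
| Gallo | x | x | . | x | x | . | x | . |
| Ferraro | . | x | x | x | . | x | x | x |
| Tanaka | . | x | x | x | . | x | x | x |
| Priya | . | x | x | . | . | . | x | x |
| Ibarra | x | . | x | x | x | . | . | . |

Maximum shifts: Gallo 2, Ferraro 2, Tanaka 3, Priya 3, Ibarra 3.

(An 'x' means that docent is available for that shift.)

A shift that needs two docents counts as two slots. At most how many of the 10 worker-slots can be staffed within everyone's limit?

10

Total capacity across all docents is 2+2+3+3+3 = 13, and 10 slots are needed, so at most 10 can be filled.
An assignment achieving 10: Thu evening→Gallo, Fri morning→Tanaka, Fri afternoon→Tanaka+Priya, Fri evening→Tanaka+Ibarra, Sat morning→Gallo, Sat afternoon→Ferraro, Sat evening→Priya, Sun morning→Ferraro.
Loads: Gallo 2/2, Ferraro 2/2, Tanaka 3/3, Priya 2/3, Ibarra 1/3.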